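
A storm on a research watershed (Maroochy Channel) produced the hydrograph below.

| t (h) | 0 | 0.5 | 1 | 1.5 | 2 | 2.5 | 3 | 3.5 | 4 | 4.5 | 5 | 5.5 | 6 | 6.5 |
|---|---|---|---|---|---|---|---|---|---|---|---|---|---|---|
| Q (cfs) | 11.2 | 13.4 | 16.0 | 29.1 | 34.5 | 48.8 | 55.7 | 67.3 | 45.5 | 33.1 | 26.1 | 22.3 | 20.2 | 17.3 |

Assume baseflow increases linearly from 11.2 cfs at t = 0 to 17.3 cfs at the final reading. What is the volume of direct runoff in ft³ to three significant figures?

Direct-runoff ordinates (Q − Q_b): 0.00, 1.73, 3.86, 16.49, 21.42, 35.25, 41.68, 52.82, 30.55, 17.68, 10.21, 5.94, 3.37, 0.00 cfs.
ΣQ_DR = 241.0 cfs.
With Δt = 0.5 h = 1800 s, V = ΣQ_DR · Δt = 241.0 × 1800 = 4.34 × 10^5 ft³.

V ≈ 4.34 × 10^5 ft³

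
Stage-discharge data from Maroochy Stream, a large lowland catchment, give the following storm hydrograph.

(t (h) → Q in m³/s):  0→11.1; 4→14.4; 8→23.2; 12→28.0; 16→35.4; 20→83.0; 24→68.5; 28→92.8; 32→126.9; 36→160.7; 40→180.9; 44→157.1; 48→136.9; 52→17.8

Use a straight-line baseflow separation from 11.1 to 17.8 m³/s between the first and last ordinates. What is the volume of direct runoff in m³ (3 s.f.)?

Direct-runoff ordinates (Q − Q_b): 0.00, 2.78, 11.07, 15.35, 22.24, 69.32, 54.31, 78.09, 111.68, 144.96, 164.65, 140.33, 119.62, 0.00 m³/s.
ΣQ_DR = 934.4 m³/s.
With Δt = 4 h = 14400 s, V = ΣQ_DR · Δt = 934.4 × 14400 = 1.35 × 10^7 m³.

V ≈ 1.35 × 10^7 m³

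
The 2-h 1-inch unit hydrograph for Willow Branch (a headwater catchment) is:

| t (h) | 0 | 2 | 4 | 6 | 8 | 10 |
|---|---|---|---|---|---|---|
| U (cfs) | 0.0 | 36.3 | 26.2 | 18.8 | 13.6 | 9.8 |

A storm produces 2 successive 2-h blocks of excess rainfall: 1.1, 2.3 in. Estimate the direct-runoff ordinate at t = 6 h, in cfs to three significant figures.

Q ≈ 80.9 cfs

By discrete convolution, Q_j = Σ (P_i / 1 in) · U_{j−i}.
At t = 6 h (j=3): Q = (1.1/1)·18.8 + (2.3/1)·26.2 = 80.9 cfs.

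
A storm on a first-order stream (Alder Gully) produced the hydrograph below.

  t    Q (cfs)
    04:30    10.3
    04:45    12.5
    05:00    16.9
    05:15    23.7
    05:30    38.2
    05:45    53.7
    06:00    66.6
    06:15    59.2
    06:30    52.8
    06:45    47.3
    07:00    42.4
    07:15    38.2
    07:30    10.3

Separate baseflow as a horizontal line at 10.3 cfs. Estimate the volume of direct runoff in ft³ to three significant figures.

Direct-runoff ordinates (Q − Q_b): 0.0, 2.2, 6.6, 13.4, 27.9, 43.4, 56.3, 48.9, 42.5, 37.0, 32.1, 27.9, 0.0 cfs.
ΣQ_DR = 338.2 cfs.
With Δt = 0.25 h = 900 s, V = ΣQ_DR · Δt = 338.2 × 900 = 3.04 × 10^5 ft³.

V ≈ 3.04 × 10^5 ft³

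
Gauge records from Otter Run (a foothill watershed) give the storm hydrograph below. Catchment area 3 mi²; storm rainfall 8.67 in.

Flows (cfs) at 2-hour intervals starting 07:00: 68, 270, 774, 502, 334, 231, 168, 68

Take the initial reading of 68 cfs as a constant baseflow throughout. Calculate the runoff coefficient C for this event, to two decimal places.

ΣQ_DR = 1871 cfs; V = ΣQ_DR·Δt = 1.347 × 10^7 ft³.
Runoff depth d = V / A = 1.933 in.
C = d / P = 1.933 / 8.67 = 0.22.

C ≈ 0.22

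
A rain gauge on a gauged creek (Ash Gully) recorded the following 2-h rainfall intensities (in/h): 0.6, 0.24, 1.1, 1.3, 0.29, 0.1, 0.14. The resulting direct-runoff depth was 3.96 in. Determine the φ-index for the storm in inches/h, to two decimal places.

Only the 3 blocks with intensity above φ contribute runoff: 0.6, 1.1, 1.3 in/h.
Σ(I−φ)·Δt = d  ⇒  (0.6+1.1+1.3 − 3φ)·2 = 3.96
φ = (3.000 − 3.96/2) / 3 = 0.34 in/h.

φ ≈ 0.34 in/h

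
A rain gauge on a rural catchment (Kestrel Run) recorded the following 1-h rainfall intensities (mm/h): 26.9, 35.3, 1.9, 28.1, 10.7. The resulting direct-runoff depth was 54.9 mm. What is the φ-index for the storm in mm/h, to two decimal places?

Only the 3 blocks with intensity above φ contribute runoff: 26.9, 35.3, 28.1 mm/h.
Σ(I−φ)·Δt = d  ⇒  (26.9+35.3+28.1 − 3φ)·1 = 54.9
φ = (90.30 − 54.9/1) / 3 = 11.80 mm/h.

φ ≈ 11.80 mm/h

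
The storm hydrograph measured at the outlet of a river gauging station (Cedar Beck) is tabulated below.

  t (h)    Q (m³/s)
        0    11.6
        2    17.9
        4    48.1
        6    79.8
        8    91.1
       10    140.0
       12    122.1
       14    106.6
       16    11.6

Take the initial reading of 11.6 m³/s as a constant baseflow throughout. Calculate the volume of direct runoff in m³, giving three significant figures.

V ≈ 3.78 × 10^6 m³

Direct-runoff ordinates (Q − Q_b): 0.0, 6.3, 36.5, 68.2, 79.5, 128.4, 110.5, 95.0, 0.0 m³/s.
ΣQ_DR = 524.4 m³/s.
With Δt = 2 h = 7200 s, V = ΣQ_DR · Δt = 524.4 × 7200 = 3.78 × 10^6 m³.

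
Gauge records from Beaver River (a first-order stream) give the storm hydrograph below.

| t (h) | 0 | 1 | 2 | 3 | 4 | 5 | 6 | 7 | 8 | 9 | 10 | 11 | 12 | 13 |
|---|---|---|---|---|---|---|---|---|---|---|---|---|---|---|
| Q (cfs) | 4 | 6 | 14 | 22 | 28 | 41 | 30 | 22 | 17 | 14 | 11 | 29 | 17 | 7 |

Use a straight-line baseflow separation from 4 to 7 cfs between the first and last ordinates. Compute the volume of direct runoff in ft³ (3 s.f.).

Direct-runoff ordinates (Q − Q_b): 0.00, 1.77, 9.54, 17.31, 23.08, 35.85, 24.62, 16.38, 11.15, 7.92, 4.69, 22.46, 10.23, 0.00 cfs.
ΣQ_DR = 185.0 cfs.
With Δt = 1 h = 3600 s, V = ΣQ_DR · Δt = 185.0 × 3600 = 6.66 × 10^5 ft³.

V ≈ 6.66 × 10^5 ft³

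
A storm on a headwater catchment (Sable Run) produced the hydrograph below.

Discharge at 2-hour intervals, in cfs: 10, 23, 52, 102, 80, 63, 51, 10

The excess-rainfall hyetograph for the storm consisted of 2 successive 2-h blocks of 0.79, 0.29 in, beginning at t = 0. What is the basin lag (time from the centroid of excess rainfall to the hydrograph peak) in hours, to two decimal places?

Centroid of excess rainfall: t_c = Σ P_i·t̄_i / ΣP_i = 1.5370 h (block centres at 1, 3 h).
Hydrograph peak occurs at t = 6 h, so basin lag t_L = 6 − 1.5370 = 4.46 h.

t_L ≈ 4.46 h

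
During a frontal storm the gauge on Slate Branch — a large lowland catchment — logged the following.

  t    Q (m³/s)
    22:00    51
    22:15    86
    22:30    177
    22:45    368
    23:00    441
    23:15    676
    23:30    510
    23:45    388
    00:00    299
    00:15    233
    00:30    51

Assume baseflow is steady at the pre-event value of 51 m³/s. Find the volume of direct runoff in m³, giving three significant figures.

Direct-runoff ordinates (Q − Q_b): 0.0, 35.0, 126.0, 317.0, 390.0, 625.0, 459.0, 337.0, 248.0, 182.0, 0.0 m³/s.
ΣQ_DR = 2719 m³/s.
With Δt = 0.25 h = 900 s, V = ΣQ_DR · Δt = 2719 × 900 = 2.45 × 10^6 m³.

V ≈ 2.45 × 10^6 m³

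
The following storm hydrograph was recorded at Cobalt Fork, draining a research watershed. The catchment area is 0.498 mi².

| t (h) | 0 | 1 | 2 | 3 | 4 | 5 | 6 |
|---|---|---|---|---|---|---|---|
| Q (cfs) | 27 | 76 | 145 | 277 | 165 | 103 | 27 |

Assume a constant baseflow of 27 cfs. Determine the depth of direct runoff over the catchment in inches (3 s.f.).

Direct runoff: 0.0, 49.0, 118.0, 250.0, 138.0, 76.0, 0.0 cfs; ΣQ_DR = 631.0 cfs.
V = ΣQ_DR · Δt = 631.0 × 3600 s = 2.272 × 10^6 ft³.
Over A = 0.498 mi², depth = V / A = 1.96 in.

d ≈ 1.96 in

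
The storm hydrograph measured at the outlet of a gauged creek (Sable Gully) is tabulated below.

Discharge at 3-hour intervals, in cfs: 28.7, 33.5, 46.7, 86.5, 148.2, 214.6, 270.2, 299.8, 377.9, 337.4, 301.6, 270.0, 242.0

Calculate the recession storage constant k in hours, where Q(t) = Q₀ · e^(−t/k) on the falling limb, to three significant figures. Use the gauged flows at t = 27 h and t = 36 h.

k ≈ 27.1 h

On the falling limb, Q drops from 337.4 to 242.0 cfs between t = 27 h and t = 36 h (Δt = 9 h).
k = −Δt / ln(Q₂/Q₁) = −9 / ln(242.0/337.4) = 27.1 h.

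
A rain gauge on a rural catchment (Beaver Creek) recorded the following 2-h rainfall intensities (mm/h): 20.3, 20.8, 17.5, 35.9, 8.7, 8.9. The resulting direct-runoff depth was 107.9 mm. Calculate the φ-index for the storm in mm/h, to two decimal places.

Only the 4 blocks with intensity above φ contribute runoff: 20.3, 20.8, 17.5, 35.9 mm/h.
Σ(I−φ)·Δt = d  ⇒  (20.3+20.8+17.5+35.9 − 4φ)·2 = 107.9
φ = (94.50 − 107.9/2) / 4 = 10.14 mm/h.

φ ≈ 10.14 mm/h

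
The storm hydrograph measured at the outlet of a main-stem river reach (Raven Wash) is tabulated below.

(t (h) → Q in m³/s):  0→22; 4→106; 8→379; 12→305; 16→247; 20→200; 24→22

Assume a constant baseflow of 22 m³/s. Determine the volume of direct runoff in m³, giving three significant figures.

Direct-runoff ordinates (Q − Q_b): 0.0, 84.0, 357.0, 283.0, 225.0, 178.0, 0.0 m³/s.
ΣQ_DR = 1127 m³/s.
With Δt = 4 h = 14400 s, V = ΣQ_DR · Δt = 1127 × 14400 = 1.62 × 10^7 m³.

V ≈ 1.62 × 10^7 m³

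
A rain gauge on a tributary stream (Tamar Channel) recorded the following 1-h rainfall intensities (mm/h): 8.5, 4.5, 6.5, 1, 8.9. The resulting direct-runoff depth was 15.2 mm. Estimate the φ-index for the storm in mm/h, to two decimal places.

φ ≈ 3.30 mm/h

Only the 4 blocks with intensity above φ contribute runoff: 8.5, 4.5, 6.5, 8.9 mm/h.
Σ(I−φ)·Δt = d  ⇒  (8.5+4.5+6.5+8.9 − 4φ)·1 = 15.2
φ = (28.40 − 15.2/1) / 4 = 3.30 mm/h.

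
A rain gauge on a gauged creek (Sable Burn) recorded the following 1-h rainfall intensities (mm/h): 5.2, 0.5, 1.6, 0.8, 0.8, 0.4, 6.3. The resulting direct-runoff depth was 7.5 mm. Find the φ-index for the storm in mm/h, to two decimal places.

φ ≈ 2.00 mm/h

Only the 2 blocks with intensity above φ contribute runoff: 5.2, 6.3 mm/h.
Σ(I−φ)·Δt = d  ⇒  (5.2+6.3 − 2φ)·1 = 7.5
φ = (11.50 − 7.5/1) / 2 = 2.00 mm/h.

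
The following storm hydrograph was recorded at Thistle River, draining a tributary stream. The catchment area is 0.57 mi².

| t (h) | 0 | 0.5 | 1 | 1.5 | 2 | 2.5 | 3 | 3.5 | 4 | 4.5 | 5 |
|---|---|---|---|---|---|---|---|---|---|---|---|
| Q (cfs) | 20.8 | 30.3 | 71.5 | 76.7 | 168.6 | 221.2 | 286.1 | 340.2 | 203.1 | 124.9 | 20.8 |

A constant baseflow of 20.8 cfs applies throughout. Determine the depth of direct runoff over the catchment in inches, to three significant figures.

d ≈ 1.82 in

Direct runoff: 0.0, 9.5, 50.7, 55.9, 147.8, 200.4, 265.3, 319.4, 182.3, 104.1, 0.0 cfs; ΣQ_DR = 1335 cfs.
V = ΣQ_DR · Δt = 1335 × 1800 s = 2.404 × 10^6 ft³.
Over A = 0.57 mi², depth = V / A = 1.82 in.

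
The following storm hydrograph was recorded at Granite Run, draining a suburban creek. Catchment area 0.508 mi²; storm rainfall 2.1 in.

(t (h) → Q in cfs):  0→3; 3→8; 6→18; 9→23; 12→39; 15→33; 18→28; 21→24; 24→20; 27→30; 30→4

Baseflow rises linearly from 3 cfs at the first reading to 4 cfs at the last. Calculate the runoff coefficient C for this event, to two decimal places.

ΣQ_DR = 191.5 cfs; V = ΣQ_DR·Δt = 2.068 × 10^6 ft³.
Runoff depth d = V / A = 1.752 in.
C = d / P = 1.752 / 2.1 = 0.83.

C ≈ 0.83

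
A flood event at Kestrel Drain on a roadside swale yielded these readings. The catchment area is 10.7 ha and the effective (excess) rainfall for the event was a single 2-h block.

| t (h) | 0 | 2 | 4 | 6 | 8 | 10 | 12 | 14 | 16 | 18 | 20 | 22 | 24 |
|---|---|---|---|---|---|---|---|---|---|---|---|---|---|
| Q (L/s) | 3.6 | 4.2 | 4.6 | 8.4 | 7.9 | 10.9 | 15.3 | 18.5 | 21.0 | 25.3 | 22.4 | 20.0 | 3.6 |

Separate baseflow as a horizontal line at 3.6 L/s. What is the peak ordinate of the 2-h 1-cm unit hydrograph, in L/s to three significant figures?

Direct runoff: 0.0, 0.6, 1.0, 4.8, 4.3, 7.3, 11.7, 14.9, 17.4, 21.7, 18.8, 16.4, 0.0 L/s; ΣQ_DR = 118.9 L/s, peak = 21.7 L/s.
Runoff depth d = ΣQ_DR·Δt / A = 118.9 × 7200 / (10.7 ha) = 8.001 mm.
The 1-cm UH is the DRH scaled by (10 mm)/d, so U_p = 21.7 × 10/8.001 = 27.1 L/s.

U_p ≈ 27.1 L/s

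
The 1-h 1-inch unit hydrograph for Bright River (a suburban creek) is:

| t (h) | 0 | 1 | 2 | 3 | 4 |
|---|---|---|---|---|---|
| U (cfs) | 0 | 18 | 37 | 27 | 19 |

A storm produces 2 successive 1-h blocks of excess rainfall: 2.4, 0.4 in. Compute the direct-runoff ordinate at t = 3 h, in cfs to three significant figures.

Q ≈ 79.6 cfs

By discrete convolution, Q_j = Σ (P_i / 1 in) · U_{j−i}.
At t = 3 h (j=3): Q = (2.4/1)·27 + (0.4/1)·37 = 79.6 cfs.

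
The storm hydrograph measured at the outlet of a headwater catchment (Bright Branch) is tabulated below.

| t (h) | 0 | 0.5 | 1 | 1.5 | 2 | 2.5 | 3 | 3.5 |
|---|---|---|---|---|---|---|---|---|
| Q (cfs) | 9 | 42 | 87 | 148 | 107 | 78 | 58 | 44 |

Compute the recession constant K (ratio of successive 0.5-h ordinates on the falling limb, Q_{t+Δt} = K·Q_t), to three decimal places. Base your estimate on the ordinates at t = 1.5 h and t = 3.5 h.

K ≈ 0.738

Using the recession-limb readings at t = 1.5 h and t = 3.5 h: Q falls from 148 to 44 cfs over 4 intervals.
K = (Q₂/Q₁)^(1/4) = (44/148)^(1/4) = 0.738.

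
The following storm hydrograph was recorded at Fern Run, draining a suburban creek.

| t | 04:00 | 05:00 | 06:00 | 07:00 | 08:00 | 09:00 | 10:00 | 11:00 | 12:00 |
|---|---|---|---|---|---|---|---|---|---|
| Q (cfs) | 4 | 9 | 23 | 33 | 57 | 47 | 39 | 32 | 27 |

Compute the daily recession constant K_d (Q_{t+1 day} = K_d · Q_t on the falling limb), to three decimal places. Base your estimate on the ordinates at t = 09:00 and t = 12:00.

Between t = 09:00 and t = 12:00 the flow falls from 47 to 27 cfs over 3×1 h = 3 h.
Per-interval ratio K = (27/47)^(1/3) = 0.8313; K_d = K^(24/1) = 0.012.

K_d ≈ 0.012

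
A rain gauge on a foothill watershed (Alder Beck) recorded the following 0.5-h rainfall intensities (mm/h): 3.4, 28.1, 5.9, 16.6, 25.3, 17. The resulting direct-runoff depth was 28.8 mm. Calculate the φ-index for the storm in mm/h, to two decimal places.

Only the 4 blocks with intensity above φ contribute runoff: 28.1, 16.6, 25.3, 17 mm/h.
Σ(I−φ)·Δt = d  ⇒  (28.1+16.6+25.3+17 − 4φ)·0.5 = 28.8
φ = (87.00 − 28.8/0.5) / 4 = 7.35 mm/h.

φ ≈ 7.35 mm/h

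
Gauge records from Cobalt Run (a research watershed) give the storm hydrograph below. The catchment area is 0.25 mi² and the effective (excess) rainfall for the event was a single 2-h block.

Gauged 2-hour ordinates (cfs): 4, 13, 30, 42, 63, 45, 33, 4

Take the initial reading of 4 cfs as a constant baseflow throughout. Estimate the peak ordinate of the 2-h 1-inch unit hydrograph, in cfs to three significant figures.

Direct runoff: 0.0, 9.0, 26.0, 38.0, 59.0, 41.0, 29.0, 0.0 cfs; ΣQ_DR = 202.0 cfs, peak = 59.0 cfs.
Runoff depth d = ΣQ_DR·Δt / A = 202.0 × 7200 / (0.25 mi²) = 2.504 in.
The 1-inch UH is the DRH scaled by (1 in)/d, so U_p = 59.0 × 1/2.504 = 23.6 cfs.

U_p ≈ 23.6 cfs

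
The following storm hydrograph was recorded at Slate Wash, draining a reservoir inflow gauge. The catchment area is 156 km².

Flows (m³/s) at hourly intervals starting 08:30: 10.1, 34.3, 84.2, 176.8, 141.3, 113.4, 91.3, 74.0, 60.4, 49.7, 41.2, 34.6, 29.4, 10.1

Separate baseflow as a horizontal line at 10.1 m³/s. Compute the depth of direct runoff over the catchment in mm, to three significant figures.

Direct runoff: 0.0, 24.2, 74.1, 166.7, 131.2, 103.3, 81.2, 63.9, 50.3, 39.6, 31.1, 24.5, 19.3, 0.0 m³/s; ΣQ_DR = 809.4 m³/s.
V = ΣQ_DR · Δt = 809.4 × 3600 s = 2.914 × 10^6 m³.
Over A = 156 km², depth = V / A = 18.7 mm.

d ≈ 18.7 mm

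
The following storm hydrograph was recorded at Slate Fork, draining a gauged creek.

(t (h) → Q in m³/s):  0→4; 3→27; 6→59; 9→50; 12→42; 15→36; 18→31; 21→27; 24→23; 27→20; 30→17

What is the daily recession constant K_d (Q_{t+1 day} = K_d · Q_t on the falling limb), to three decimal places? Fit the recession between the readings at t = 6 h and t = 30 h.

Between t = 6 h and t = 30 h the flow falls from 59 to 17 m³/s over 8×3 h = 24 h.
Per-interval ratio K = (17/59)^(1/8) = 0.8560; K_d = K^(24/3) = 0.288.

K_d ≈ 0.288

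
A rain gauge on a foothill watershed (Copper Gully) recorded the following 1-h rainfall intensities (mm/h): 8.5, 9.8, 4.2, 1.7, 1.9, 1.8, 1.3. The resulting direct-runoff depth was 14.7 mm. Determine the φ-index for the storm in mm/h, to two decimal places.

Only the 3 blocks with intensity above φ contribute runoff: 8.5, 9.8, 4.2 mm/h.
Σ(I−φ)·Δt = d  ⇒  (8.5+9.8+4.2 − 3φ)·1 = 14.7
φ = (22.50 − 14.7/1) / 3 = 2.60 mm/h.

φ ≈ 2.60 mm/h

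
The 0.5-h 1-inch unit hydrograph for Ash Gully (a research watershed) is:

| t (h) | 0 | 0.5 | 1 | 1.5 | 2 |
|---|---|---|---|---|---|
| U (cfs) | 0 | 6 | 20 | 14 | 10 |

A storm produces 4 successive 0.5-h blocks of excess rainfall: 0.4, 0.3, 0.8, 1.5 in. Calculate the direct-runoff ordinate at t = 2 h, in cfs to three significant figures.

Q ≈ 33.2 cfs

By discrete convolution, Q_j = Σ (P_i / 1 in) · U_{j−i}.
At t = 2 h (j=4): Q = (0.4/1)·10 + (0.3/1)·14 + (0.8/1)·20 + (1.5/1)·6 = 33.2 cfs.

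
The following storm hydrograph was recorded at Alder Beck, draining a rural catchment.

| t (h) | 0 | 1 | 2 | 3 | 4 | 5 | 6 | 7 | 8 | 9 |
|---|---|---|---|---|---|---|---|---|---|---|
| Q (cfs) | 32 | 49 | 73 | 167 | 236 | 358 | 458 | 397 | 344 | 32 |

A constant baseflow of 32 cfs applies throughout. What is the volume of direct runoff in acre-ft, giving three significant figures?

Direct-runoff ordinates (Q − Q_b): 0.0, 17.0, 41.0, 135.0, 204.0, 326.0, 426.0, 365.0, 312.0, 0.0 cfs.
ΣQ_DR = 1826 cfs.
With Δt = 1 h = 3600 s, V = ΣQ_DR · Δt = 1826 × 3600 = 6.57 × 10^6 ft³ = 151 acre-ft.

V ≈ 151 acre-ft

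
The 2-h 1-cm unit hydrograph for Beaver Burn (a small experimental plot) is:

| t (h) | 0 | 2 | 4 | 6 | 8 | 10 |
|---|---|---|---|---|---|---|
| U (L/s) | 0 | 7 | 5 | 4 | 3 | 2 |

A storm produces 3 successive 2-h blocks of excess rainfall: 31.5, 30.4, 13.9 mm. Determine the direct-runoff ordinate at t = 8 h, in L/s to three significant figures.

By discrete convolution, Q_j = Σ (P_i / 10 mm) · U_{j−i}.
At t = 8 h (j=4): Q = (31.5/10)·3 + (30.4/10)·4 + (13.9/10)·5 = 28.6 L/s.

Q ≈ 28.6 L/s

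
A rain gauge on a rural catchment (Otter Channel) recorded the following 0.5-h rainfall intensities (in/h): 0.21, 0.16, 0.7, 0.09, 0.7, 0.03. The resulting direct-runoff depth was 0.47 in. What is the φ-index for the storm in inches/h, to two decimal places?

Only the 2 blocks with intensity above φ contribute runoff: 0.7, 0.7 in/h.
Σ(I−φ)·Δt = d  ⇒  (0.7+0.7 − 2φ)·0.5 = 0.47
φ = (1.400 − 0.47/0.5) / 2 = 0.23 in/h.

φ ≈ 0.23 in/h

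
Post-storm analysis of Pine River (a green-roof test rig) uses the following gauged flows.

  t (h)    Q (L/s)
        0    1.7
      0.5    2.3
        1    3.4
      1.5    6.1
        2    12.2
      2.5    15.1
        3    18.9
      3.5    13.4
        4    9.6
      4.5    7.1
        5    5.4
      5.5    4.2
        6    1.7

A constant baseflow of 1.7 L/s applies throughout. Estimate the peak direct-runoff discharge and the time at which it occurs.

Subtracting baseflow gives direct-runoff ordinates: 0.0, 0.6, 1.7, 4.4, 10.5, 13.4, 17.2, 11.7, 7.9, 5.4, 3.7, 2.5, 0.0 L/s.
The maximum is 17.2 L/s, occurring at the reading for t = 3 h.

Q_p = 17.2 L/s at t = 3 h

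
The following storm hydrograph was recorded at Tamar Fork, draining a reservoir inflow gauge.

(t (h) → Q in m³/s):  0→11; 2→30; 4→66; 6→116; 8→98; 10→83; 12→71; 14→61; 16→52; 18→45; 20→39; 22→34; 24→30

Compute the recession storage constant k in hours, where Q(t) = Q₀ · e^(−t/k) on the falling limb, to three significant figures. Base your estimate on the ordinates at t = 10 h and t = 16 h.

k ≈ 12.8 h

On the falling limb, Q drops from 83 to 52 m³/s between t = 10 h and t = 16 h (Δt = 6 h).
k = −Δt / ln(Q₂/Q₁) = −6 / ln(52/83) = 12.8 h.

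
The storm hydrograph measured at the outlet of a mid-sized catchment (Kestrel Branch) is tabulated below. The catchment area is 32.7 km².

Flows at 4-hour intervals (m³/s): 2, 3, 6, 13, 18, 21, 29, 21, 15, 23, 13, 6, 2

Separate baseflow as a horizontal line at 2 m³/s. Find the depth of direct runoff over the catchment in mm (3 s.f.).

Direct runoff: 0.0, 1.0, 4.0, 11.0, 16.0, 19.0, 27.0, 19.0, 13.0, 21.0, 11.0, 4.0, 0.0 m³/s; ΣQ_DR = 146.0 m³/s.
V = ΣQ_DR · Δt = 146.0 × 14400 s = 2.102 × 10^6 m³.
Over A = 32.7 km², depth = V / A = 64.3 mm.

d ≈ 64.3 mm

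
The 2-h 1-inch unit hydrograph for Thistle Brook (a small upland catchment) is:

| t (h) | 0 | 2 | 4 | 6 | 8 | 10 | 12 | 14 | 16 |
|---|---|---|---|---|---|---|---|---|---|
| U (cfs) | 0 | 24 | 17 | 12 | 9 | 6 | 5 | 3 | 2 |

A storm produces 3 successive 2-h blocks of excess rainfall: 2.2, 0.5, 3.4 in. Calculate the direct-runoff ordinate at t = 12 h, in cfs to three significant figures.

By discrete convolution, Q_j = Σ (P_i / 1 in) · U_{j−i}.
At t = 12 h (j=6): Q = (2.2/1)·5 + (0.5/1)·6 + (3.4/1)·9 = 44.6 cfs.

Q ≈ 44.6 cfs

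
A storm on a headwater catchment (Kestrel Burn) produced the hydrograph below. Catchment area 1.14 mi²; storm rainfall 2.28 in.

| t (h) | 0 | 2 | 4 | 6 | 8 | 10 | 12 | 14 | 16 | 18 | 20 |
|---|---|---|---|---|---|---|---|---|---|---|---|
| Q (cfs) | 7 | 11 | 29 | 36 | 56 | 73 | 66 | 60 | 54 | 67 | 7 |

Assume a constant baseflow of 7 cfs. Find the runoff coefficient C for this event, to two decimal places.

ΣQ_DR = 389.0 cfs; V = ΣQ_DR·Δt = 2.801 × 10^6 ft³.
Runoff depth d = V / A = 1.058 in.
C = d / P = 1.058 / 2.28 = 0.46.

C ≈ 0.46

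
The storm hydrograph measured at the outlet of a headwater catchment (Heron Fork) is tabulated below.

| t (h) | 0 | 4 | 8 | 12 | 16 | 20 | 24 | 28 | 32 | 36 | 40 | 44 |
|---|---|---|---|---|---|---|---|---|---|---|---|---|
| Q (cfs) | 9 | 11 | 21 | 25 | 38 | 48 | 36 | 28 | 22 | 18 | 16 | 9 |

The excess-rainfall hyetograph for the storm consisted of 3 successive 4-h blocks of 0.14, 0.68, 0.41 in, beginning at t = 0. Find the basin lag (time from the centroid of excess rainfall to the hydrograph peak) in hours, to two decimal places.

t_L ≈ 13.12 h

Centroid of excess rainfall: t_c = Σ P_i·t̄_i / ΣP_i = 6.8780 h (block centres at 2, 6, 10 h).
Hydrograph peak occurs at t = 20 h, so basin lag t_L = 20 − 6.8780 = 13.12 h.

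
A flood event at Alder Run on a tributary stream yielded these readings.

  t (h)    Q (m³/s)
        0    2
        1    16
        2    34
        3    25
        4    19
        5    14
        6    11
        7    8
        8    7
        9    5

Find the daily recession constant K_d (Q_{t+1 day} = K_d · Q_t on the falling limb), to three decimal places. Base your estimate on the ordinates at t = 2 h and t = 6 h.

Between t = 2 h and t = 6 h the flow falls from 34 to 11 m³/s over 4×1 h = 4 h.
Per-interval ratio K = (11/34)^(1/4) = 0.7542; K_d = K^(24/1) = 0.001.

K_d ≈ 0.001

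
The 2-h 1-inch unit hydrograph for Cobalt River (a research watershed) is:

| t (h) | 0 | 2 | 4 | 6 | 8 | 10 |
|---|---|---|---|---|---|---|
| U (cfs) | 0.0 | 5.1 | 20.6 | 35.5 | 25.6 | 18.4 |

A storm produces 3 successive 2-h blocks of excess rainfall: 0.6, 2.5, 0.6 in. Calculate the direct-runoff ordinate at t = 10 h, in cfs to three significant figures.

By discrete convolution, Q_j = Σ (P_i / 1 in) · U_{j−i}.
At t = 10 h (j=5): Q = (0.6/1)·18.4 + (2.5/1)·25.6 + (0.6/1)·35.5 = 96.3 cfs.

Q ≈ 96.3 cfs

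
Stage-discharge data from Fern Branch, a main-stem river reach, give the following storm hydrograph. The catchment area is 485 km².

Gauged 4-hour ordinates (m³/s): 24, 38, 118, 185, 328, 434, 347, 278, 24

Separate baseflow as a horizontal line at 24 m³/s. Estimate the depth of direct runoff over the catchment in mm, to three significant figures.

Direct runoff: 0.0, 14.0, 94.0, 161.0, 304.0, 410.0, 323.0, 254.0, 0.0 m³/s; ΣQ_DR = 1560 m³/s.
V = ΣQ_DR · Δt = 1560 × 14400 s = 2.246 × 10^7 m³.
Over A = 485 km², depth = V / A = 46.3 mm.

d ≈ 46.3 mm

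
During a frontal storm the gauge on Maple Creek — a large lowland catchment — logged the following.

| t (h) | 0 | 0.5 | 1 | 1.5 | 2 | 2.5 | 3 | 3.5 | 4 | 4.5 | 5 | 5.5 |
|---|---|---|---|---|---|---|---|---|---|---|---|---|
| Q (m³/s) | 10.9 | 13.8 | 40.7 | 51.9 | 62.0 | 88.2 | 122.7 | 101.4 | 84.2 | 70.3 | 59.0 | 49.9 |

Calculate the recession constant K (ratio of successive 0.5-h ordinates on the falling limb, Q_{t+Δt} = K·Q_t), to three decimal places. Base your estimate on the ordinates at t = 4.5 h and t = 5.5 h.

K ≈ 0.843

Using the recession-limb readings at t = 4.5 h and t = 5.5 h: Q falls from 70.3 to 49.9 m³/s over 2 intervals.
K = (Q₂/Q₁)^(1/2) = (49.9/70.3)^(1/2) = 0.843.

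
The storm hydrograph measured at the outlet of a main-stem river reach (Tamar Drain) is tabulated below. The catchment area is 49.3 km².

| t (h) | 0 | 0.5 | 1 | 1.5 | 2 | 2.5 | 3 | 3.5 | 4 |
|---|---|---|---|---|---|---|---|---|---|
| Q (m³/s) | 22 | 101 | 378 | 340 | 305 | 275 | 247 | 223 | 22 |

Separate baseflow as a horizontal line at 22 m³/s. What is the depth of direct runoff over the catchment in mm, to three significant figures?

Direct runoff: 0.0, 79.0, 356.0, 318.0, 283.0, 253.0, 225.0, 201.0, 0.0 m³/s; ΣQ_DR = 1715 m³/s.
V = ΣQ_DR · Δt = 1715 × 1800 s = 3.087 × 10^6 m³.
Over A = 49.3 km², depth = V / A = 62.6 mm.

d ≈ 62.6 mm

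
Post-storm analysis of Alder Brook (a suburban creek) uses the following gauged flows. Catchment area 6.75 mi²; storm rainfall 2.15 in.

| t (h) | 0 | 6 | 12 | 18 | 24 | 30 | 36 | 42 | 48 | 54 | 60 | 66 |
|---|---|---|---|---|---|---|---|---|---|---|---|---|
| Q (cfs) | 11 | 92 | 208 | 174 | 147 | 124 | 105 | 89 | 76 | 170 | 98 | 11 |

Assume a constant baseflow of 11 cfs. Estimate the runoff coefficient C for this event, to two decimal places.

C ≈ 0.75

ΣQ_DR = 1173 cfs; V = ΣQ_DR·Δt = 2.534 × 10^7 ft³.
Runoff depth d = V / A = 1.616 in.
C = d / P = 1.616 / 2.15 = 0.75.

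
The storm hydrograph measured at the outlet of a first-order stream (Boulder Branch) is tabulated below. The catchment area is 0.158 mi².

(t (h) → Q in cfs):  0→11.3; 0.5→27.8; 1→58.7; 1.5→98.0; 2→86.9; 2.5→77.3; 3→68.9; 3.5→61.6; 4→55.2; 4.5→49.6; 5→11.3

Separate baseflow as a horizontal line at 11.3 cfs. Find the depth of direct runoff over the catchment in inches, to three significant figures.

d ≈ 2.37 in

Direct runoff: 0.0, 16.5, 47.4, 86.7, 75.6, 66.0, 57.6, 50.3, 43.9, 38.3, 0.0 cfs; ΣQ_DR = 482.3 cfs.
V = ΣQ_DR · Δt = 482.3 × 1800 s = 8.681 × 10^5 ft³.
Over A = 0.158 mi², depth = V / A = 2.37 in.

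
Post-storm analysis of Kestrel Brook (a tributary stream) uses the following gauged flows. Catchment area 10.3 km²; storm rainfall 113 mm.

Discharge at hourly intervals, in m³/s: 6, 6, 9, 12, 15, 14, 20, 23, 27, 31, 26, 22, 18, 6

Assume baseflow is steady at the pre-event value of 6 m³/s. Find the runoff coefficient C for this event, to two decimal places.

C ≈ 0.47

ΣQ_DR = 151.0 m³/s; V = ΣQ_DR·Δt = 5.436 × 10^5 m³.
Runoff depth d = V / A = 52.78 mm.
C = d / P = 52.78 / 113 = 0.47.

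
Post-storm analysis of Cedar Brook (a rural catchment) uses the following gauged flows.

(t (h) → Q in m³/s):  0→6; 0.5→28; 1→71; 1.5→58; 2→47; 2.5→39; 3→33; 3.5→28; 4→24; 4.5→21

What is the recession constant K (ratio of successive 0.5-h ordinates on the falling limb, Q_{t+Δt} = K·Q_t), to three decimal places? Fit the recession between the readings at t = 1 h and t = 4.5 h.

Using the recession-limb readings at t = 1 h and t = 4.5 h: Q falls from 71 to 21 m³/s over 7 intervals.
K = (Q₂/Q₁)^(1/7) = (21/71)^(1/7) = 0.840.

K ≈ 0.840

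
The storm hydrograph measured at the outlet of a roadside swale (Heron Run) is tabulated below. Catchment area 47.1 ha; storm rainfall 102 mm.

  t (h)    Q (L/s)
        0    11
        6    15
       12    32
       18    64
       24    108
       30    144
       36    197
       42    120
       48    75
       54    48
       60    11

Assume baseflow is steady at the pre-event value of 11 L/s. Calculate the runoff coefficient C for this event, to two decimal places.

ΣQ_DR = 704.0 L/s; V = ΣQ_DR·Δt = 1.521 × 10^7 L.
Runoff depth d = V / A = 32.29 mm.
C = d / P = 32.29 / 102 = 0.32.

C ≈ 0.32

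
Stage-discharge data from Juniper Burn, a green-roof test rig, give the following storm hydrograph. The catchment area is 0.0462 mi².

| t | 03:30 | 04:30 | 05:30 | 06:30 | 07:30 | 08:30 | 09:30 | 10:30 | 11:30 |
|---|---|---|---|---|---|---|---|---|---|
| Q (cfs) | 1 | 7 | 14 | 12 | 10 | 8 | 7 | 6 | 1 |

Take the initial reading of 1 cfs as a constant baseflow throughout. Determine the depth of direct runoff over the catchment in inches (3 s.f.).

d ≈ 1.91 in

Direct runoff: 0.0, 6.0, 13.0, 11.0, 9.0, 7.0, 6.0, 5.0, 0.0 cfs; ΣQ_DR = 57.00 cfs.
V = ΣQ_DR · Δt = 57.00 × 3600 s = 2.052 × 10^5 ft³.
Over A = 0.0462 mi², depth = V / A = 1.91 in.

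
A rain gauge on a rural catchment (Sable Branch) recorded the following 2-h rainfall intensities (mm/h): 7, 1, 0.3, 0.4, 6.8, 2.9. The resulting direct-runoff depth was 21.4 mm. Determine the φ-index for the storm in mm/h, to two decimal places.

Only the 3 blocks with intensity above φ contribute runoff: 7, 6.8, 2.9 mm/h.
Σ(I−φ)·Δt = d  ⇒  (7+6.8+2.9 − 3φ)·2 = 21.4
φ = (16.70 − 21.4/2) / 3 = 2.00 mm/h.

φ ≈ 2.00 mm/h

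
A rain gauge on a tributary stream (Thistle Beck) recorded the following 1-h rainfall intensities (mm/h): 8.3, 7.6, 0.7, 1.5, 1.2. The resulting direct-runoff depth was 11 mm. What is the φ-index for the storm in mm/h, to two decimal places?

Only the 2 blocks with intensity above φ contribute runoff: 8.3, 7.6 mm/h.
Σ(I−φ)·Δt = d  ⇒  (8.3+7.6 − 2φ)·1 = 11
φ = (15.90 − 11/1) / 2 = 2.45 mm/h.

φ ≈ 2.45 mm/h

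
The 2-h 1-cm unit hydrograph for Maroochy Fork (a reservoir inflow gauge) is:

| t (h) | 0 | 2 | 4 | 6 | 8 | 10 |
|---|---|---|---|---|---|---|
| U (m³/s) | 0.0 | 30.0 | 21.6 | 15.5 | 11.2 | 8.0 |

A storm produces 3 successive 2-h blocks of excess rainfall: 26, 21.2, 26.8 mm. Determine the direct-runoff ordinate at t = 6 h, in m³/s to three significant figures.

By discrete convolution, Q_j = Σ (P_i / 10 mm) · U_{j−i}.
At t = 6 h (j=3): Q = (26/10)·15.5 + (21.2/10)·21.6 + (26.8/10)·30.0 = 166 m³/s.

Q ≈ 166 m³/s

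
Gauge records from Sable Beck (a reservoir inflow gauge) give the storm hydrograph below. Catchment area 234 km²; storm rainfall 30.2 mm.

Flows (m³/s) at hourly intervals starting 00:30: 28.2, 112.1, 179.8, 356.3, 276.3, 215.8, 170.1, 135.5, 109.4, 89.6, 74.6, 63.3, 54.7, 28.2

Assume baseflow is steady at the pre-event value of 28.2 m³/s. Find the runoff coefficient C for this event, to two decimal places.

C ≈ 0.76

ΣQ_DR = 1499 m³/s; V = ΣQ_DR·Δt = 5.397 × 10^6 m³.
Runoff depth d = V / A = 23.06 mm.
C = d / P = 23.06 / 30.2 = 0.76.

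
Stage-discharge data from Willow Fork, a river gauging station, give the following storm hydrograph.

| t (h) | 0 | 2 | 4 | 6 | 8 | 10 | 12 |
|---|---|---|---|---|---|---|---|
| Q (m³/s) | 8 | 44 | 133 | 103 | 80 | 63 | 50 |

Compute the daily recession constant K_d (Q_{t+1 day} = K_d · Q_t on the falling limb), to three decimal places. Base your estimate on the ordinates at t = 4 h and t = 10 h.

Between t = 4 h and t = 10 h the flow falls from 133 to 63 m³/s over 3×2 h = 6 h.
Per-interval ratio K = (63/133)^(1/3) = 0.7795; K_d = K^(24/2) = 0.050.

K_d ≈ 0.050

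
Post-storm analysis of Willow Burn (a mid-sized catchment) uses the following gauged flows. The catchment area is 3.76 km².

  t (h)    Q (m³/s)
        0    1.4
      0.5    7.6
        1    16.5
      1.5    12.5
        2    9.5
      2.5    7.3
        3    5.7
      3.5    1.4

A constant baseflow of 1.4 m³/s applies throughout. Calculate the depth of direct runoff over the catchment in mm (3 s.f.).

d ≈ 24.3 mm

Direct runoff: 0.0, 6.2, 15.1, 11.1, 8.1, 5.9, 4.3, 0.0 m³/s; ΣQ_DR = 50.70 m³/s.
V = ΣQ_DR · Δt = 50.70 × 1800 s = 91260 m³.
Over A = 3.76 km², depth = V / A = 24.3 mm.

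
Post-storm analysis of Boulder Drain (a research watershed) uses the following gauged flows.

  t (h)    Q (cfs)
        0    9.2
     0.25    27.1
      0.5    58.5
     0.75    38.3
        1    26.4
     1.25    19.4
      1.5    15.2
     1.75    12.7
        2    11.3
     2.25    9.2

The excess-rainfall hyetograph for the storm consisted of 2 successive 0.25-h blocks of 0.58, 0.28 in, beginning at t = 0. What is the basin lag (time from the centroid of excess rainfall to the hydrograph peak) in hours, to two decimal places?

Centroid of excess rainfall: t_c = Σ P_i·t̄_i / ΣP_i = 0.2064 h (block centres at 0.125, 0.375 h).
Hydrograph peak occurs at t = 0.5 h, so basin lag t_L = 0.5 − 0.2064 = 0.29 h.

t_L ≈ 0.29 h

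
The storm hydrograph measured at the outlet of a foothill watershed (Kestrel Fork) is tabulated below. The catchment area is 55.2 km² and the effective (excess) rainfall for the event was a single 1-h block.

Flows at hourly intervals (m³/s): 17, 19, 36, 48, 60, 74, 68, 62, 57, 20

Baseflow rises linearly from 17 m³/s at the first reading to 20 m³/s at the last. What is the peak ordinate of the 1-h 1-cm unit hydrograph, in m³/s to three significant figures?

U_p ≈ 30.7 m³/s

Direct runoff: 0.00, 1.67, 18.33, 30.00, 41.67, 55.33, 49.00, 42.67, 37.33, 0.00 m³/s; ΣQ_DR = 276.0 m³/s, peak = 55.33 m³/s.
Runoff depth d = ΣQ_DR·Δt / A = 276.0 × 3600 / (55.2 km²) = 18.00 mm.
The 1-cm UH is the DRH scaled by (10 mm)/d, so U_p = 55.33 × 10/18.00 = 30.7 m³/s.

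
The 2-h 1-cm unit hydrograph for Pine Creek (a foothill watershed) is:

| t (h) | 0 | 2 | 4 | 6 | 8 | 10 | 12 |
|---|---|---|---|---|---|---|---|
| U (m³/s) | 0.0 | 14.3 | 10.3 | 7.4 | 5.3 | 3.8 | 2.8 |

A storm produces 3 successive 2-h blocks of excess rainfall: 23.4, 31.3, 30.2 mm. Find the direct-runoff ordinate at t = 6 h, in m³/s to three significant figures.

Q ≈ 92.7 m³/s

By discrete convolution, Q_j = Σ (P_i / 10 mm) · U_{j−i}.
At t = 6 h (j=3): Q = (23.4/10)·7.4 + (31.3/10)·10.3 + (30.2/10)·14.3 = 92.7 m³/s.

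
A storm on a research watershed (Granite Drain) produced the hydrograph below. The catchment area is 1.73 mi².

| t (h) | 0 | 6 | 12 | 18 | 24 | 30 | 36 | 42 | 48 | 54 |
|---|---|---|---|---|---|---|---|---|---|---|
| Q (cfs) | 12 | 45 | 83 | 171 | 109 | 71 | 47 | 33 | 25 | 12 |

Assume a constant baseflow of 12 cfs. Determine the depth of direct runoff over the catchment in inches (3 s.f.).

d ≈ 2.62 in

Direct runoff: 0.0, 33.0, 71.0, 159.0, 97.0, 59.0, 35.0, 21.0, 13.0, 0.0 cfs; ΣQ_DR = 488.0 cfs.
V = ΣQ_DR · Δt = 488.0 × 21600 s = 1.054 × 10^7 ft³.
Over A = 1.73 mi², depth = V / A = 2.62 in.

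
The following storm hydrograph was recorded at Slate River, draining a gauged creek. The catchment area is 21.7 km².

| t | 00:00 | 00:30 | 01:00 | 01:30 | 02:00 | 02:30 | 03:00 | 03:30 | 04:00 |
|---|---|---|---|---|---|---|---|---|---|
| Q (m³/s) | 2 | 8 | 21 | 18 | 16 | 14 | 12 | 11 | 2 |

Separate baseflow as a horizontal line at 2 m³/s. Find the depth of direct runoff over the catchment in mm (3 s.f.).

Direct runoff: 0.0, 6.0, 19.0, 16.0, 14.0, 12.0, 10.0, 9.0, 0.0 m³/s; ΣQ_DR = 86.00 m³/s.
V = ΣQ_DR · Δt = 86.00 × 1800 s = 1.548 × 10^5 m³.
Over A = 21.7 km², depth = V / A = 7.13 mm.

d ≈ 7.13 mm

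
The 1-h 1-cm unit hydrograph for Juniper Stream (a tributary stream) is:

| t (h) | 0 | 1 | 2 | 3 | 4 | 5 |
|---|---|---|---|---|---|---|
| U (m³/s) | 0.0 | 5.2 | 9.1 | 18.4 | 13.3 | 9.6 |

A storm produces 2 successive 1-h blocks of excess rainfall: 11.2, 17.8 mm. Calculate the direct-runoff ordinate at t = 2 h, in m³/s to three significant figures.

Q ≈ 19.4 m³/s

By discrete convolution, Q_j = Σ (P_i / 10 mm) · U_{j−i}.
At t = 2 h (j=2): Q = (11.2/10)·9.1 + (17.8/10)·5.2 = 19.4 m³/s.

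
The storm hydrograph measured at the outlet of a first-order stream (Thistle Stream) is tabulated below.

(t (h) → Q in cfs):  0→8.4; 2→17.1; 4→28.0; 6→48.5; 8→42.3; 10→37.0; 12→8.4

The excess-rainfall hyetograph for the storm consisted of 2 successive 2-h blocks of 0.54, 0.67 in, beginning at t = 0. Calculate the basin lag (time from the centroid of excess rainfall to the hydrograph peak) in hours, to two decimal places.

t_L ≈ 3.89 h

Centroid of excess rainfall: t_c = Σ P_i·t̄_i / ΣP_i = 2.1074 h (block centres at 1, 3 h).
Hydrograph peak occurs at t = 6 h, so basin lag t_L = 6 − 2.1074 = 3.89 h.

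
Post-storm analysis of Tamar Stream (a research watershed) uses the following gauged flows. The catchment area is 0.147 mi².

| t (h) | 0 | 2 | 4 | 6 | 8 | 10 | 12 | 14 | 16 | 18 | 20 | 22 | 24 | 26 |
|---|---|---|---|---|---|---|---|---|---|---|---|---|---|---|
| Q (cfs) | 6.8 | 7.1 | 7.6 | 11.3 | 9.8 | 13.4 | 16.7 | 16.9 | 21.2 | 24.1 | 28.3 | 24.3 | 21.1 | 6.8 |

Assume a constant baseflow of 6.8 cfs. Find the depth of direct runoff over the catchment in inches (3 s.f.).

d ≈ 2.53 in

Direct runoff: 0.0, 0.3, 0.8, 4.5, 3.0, 6.6, 9.9, 10.1, 14.4, 17.3, 21.5, 17.5, 14.3, 0.0 cfs; ΣQ_DR = 120.2 cfs.
V = ΣQ_DR · Δt = 120.2 × 7200 s = 8.654 × 10^5 ft³.
Over A = 0.147 mi², depth = V / A = 2.53 in.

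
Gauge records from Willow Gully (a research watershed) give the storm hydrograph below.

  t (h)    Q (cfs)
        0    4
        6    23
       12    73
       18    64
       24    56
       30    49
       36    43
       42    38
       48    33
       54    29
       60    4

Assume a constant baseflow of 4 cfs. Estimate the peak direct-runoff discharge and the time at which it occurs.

Subtracting baseflow gives direct-runoff ordinates: 0.0, 19.0, 69.0, 60.0, 52.0, 45.0, 39.0, 34.0, 29.0, 25.0, 0.0 cfs.
The maximum is 69.0 cfs, occurring at the reading for t = 12 h.

Q_p = 69.0 cfs at t = 12 h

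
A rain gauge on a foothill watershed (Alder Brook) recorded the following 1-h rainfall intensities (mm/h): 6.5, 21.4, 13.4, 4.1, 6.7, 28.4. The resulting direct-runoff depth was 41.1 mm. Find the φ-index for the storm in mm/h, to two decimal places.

Only the 3 blocks with intensity above φ contribute runoff: 21.4, 13.4, 28.4 mm/h.
Σ(I−φ)·Δt = d  ⇒  (21.4+13.4+28.4 − 3φ)·1 = 41.1
φ = (63.20 − 41.1/1) / 3 = 7.37 mm/h.

φ ≈ 7.37 mm/h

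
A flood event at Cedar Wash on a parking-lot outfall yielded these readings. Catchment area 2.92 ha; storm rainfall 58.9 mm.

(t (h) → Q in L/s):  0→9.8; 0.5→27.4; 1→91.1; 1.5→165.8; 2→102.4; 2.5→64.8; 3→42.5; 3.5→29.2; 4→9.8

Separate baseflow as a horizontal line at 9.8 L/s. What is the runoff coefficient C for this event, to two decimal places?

C ≈ 0.48

ΣQ_DR = 454.6 L/s; V = ΣQ_DR·Δt = 8.183 × 10^5 L.
Runoff depth d = V / A = 28.02 mm.
C = d / P = 28.02 / 58.9 = 0.48.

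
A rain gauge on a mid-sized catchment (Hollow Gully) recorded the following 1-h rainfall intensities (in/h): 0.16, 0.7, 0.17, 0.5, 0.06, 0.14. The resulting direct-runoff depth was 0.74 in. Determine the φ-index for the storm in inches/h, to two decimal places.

Only the 2 blocks with intensity above φ contribute runoff: 0.7, 0.5 in/h.
Σ(I−φ)·Δt = d  ⇒  (0.7+0.5 − 2φ)·1 = 0.74
φ = (1.200 − 0.74/1) / 2 = 0.23 in/h.

φ ≈ 0.23 in/h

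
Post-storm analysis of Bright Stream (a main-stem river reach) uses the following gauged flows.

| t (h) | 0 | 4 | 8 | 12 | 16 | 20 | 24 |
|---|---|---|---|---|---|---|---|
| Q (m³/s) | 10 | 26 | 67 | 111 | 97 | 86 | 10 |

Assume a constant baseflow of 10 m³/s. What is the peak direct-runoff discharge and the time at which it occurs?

Q_p = 101.0 m³/s at t = 12 h

Subtracting baseflow gives direct-runoff ordinates: 0.0, 16.0, 57.0, 101.0, 87.0, 76.0, 0.0 m³/s.
The maximum is 101.0 m³/s, occurring at the reading for t = 12 h.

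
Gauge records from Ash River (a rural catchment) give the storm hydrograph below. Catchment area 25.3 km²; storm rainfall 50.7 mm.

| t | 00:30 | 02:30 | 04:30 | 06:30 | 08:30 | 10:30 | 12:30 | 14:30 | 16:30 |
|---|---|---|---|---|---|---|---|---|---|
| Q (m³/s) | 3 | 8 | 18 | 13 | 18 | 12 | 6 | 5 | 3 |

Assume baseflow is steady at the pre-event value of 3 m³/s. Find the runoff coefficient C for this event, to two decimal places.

C ≈ 0.33

ΣQ_DR = 59.00 m³/s; V = ΣQ_DR·Δt = 4.248 × 10^5 m³.
Runoff depth d = V / A = 16.79 mm.
C = d / P = 16.79 / 50.7 = 0.33.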